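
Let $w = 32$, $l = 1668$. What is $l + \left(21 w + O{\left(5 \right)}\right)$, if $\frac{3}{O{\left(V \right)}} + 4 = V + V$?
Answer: $\frac{4681}{2} \approx 2340.5$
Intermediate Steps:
$O{\left(V \right)} = \frac{3}{-4 + 2 V}$ ($O{\left(V \right)} = \frac{3}{-4 + \left(V + V\right)} = \frac{3}{-4 + 2 V}$)
$l + \left(21 w + O{\left(5 \right)}\right) = 1668 + \left(21 \cdot 32 + \frac{3}{2 \left(-2 + 5\right)}\right) = 1668 + \left(672 + \frac{3}{2 \cdot 3}\right) = 1668 + \left(672 + \frac{3}{2} \cdot \frac{1}{3}\right) = 1668 + \left(672 + \frac{1}{2}\right) = 1668 + \frac{1345}{2} = \frac{4681}{2}$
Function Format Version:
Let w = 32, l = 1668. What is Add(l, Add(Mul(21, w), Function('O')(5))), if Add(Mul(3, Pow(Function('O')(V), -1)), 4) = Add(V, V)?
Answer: Rational(4681, 2) ≈ 2340.5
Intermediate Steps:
Function('O')(V) = Mul(3, Pow(Add(-4, Mul(2, V)), -1)) (Function('O')(V) = Mul(3, Pow(Add(-4, Add(V, V)), -1)) = Mul(3, Pow(Add(-4, Mul(2, V)), -1)))
Add(l, Add(Mul(21, w), Function('O')(5))) = Add(1668, Add(Mul(21, 32), Mul(Rational(3, 2), Pow(Add(-2, 5), -1)))) = Add(1668, Add(672, Mul(Rational(3, 2), Pow(3, -1)))) = Add(1668, Add(672, Mul(Rational(3, 2), Rational(1, 3)))) = Add(1668, Add(672, Rational(1, 2))) = Add(1668, Rational(1345, 2)) = Rational(4681, 2)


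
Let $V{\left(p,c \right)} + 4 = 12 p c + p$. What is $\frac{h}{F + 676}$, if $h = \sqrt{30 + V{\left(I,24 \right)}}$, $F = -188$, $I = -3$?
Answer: $\frac{29 i}{488} \approx 0.059426 i$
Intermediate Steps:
$V{\left(p,c \right)} = -4 + p + 12 c p$ ($V{\left(p,c \right)} = -4 + \left(12 p c + p\right) = -4 + \left(12 c p + p\right) = -4 + \left(p + 12 c p\right) = -4 + p + 12 c p$)
$h = 29 i$ ($h = \sqrt{30 - \left(7 + 864\right)} = \sqrt{30 - 871} = \sqrt{-841} = 29 i \approx 29.0 i$)
$\frac{h}{F + 676} = \frac{29 i}{-188 + 676} = \frac{29 i}{488}$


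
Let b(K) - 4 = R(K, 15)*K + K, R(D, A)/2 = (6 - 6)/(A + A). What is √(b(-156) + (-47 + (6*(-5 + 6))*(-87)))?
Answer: I*√721 ≈ 26.851*I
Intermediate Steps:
R(D, A) = 0 (R(D, A) = 2*((6 - 6)/(A + A)) = 2*(0/((2*A))) = 2*(0*(1/(2*A))) = 2*0 = 0)
b(K) = 4 + K (b(K) = 4 + (0*K + K) = 4 + (0 + K) = 4 + K)
√(b(-156) + (-47 + (6*(-5 + 6))*(-87))) = √((4 - 156) + (-47 + (6*(-5 + 6))*(-87))) = √(-152 + (-47 + (6*1)*(-87))) = √(-152 + (-47 + 6*(-87))) = √(-152 + (-47 - 522)) = √(-152 - 569) = √(-721) = I*√721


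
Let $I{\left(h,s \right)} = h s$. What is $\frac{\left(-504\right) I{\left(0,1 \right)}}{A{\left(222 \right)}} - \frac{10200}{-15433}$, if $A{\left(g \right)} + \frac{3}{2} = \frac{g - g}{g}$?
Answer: $\frac{10200}{15433} \approx 0.66092$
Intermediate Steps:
$A{\left(g \right)} = - \frac{3}{2}$ ($A{\left(g \right)} = - \frac{3}{2} + \frac{g - g}{g} = - \frac{3}{2} + \frac{0}{g} = - \frac{3}{2} + 0 = - \frac{3}{2}$)
$\frac{\left(-504\right) I{\left(0,1 \right)}}{A{\left(222 \right)}} - \frac{10200}{-15433} = \frac{\left(-504\right) 0 \cdot 1}{- \frac{3}{2}} - \frac{10200}{-15433} = \left(-504\right) 0 \left(- \frac{2}{3}\right) - - \frac{10200}{15433} = 0 \left(- \frac{2}{3}\right) + \frac{10200}{15433} = 0 + \frac{10200}{15433} = \frac{10200}{15433}$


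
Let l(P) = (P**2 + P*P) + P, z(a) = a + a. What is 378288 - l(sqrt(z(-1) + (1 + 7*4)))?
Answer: 378234 - 3*sqrt(3) ≈ 3.7823e+5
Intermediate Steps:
z(a) = 2*a
l(P) = P + 2*P**2 (l(P) = (P**2 + P**2) + P = 2*P**2 + P = P + 2*P**2)
378288 - l(sqrt(z(-1) + (1 + 7*4))) = 378288 - sqrt(2*(-1) + (1 + 7*4))*(1 + 2*sqrt(2*(-1) + (1 + 7*4))) = 378288 - sqrt(-2 + (1 + 28))*(1 + 2*sqrt(-2 + (1 + 28))) = 378288 - sqrt(-2 + 29)*(1 + 2*sqrt(-2 + 29)) = 378288 - sqrt(27)*(1 + 2*sqrt(27)) = 378288 - 3*sqrt(3)*(1 + 2*(3*sqrt(3))) = 378288 - 3*sqrt(3)*(1 + 6*sqrt(3))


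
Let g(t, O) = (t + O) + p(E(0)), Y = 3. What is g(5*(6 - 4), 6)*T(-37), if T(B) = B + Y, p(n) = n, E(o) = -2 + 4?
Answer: -612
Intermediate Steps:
E(o) = 2
g(t, O) = 2 + O + t (g(t, O) = (t + O) + 2 = (O + t) + 2 = 2 + O + t)
T(B) = 3 + B (T(B) = B + 3 = 3 + B)
g(5*(6 - 4), 6)*T(-37) = (2 + 6 + 5*(6 - 4))*(3 - 37) = (2 + 6 + 5*2)*(-34) = (2 + 6 + 10)*(-34) = 18*(-34) = -612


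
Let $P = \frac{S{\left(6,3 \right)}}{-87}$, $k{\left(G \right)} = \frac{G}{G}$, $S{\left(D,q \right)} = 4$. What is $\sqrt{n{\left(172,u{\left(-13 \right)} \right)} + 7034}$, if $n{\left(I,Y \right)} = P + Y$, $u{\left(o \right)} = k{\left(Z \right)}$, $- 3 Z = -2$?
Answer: $\frac{\sqrt{53247567}}{87} \approx 83.875$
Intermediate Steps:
$Z = \frac{2}{3}$ ($Z = \left(- \frac{1}{3}\right) \left(-2\right) = \frac{2}{3} \approx 0.66667$)
$k{\left(G \right)} = 1$
$u{\left(o \right)} = 1$
$P = - \frac{4}{87}$ ($P = \frac{4}{-87} = 4 \left(- \frac{1}{87}\right) = - \frac{4}{87} \approx -0.045977$)
$n{\left(I,Y \right)} = - \frac{4}{87} + Y$
$\sqrt{n{\left(172,u{\left(-13 \right)} \right)} + 7034} = \sqrt{\left(- \frac{4}{87} + 1\right) + 7034} = \sqrt{\frac{83}{87} + 7034} = \sqrt{\frac{612041}{87}} = \frac{\sqrt{53247567}}{87}$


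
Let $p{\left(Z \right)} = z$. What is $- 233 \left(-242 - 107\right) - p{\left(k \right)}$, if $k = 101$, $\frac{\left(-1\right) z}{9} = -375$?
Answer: $77942$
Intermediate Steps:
$z = 3375$ ($z = \left(-9\right) \left(-375\right) = 3375$)
$p{\left(Z \right)} = 3375$
$- 233 \left(-242 - 107\right) - p{\left(k \right)} = - 233 \left(-242 - 107\right) - 3375 = \left(-233\right) \left(-349\right) - 3375 = 81317 - 3375 = 77942$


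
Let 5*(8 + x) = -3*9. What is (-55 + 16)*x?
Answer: 2613/5 ≈ 522.60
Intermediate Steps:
x = -67/5 (x = -8 + (-3*9)/5 = -8 + (1/5)*(-27) = -8 - 27/5 = -67/5 ≈ -13.400)
(-55 + 16)*x = (-55 + 16)*(-67/5) = -39*(-67/5) = 2613/5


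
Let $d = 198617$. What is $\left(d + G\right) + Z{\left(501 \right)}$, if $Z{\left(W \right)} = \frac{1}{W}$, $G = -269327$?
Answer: $- \frac{35425709}{501} \approx -70710.0$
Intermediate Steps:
$\left(d + G\right) + Z{\left(501 \right)} = \left(198617 - 269327\right) + \frac{1}{501} = -70710 + \frac{1}{501} = - \frac{35425709}{501}$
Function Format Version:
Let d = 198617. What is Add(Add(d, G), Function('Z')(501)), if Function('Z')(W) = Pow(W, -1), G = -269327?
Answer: Rational(-35425709, 501) ≈ -70710.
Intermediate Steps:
Add(Add(d, G), Function('Z')(501)) = Add(Add(198617, -269327), Pow(501, -1)) = Add(-70710, Rational(1, 501)) = Rational(-35425709, 501)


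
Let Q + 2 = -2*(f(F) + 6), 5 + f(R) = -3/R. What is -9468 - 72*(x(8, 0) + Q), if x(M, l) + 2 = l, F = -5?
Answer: -44748/5 ≈ -8949.6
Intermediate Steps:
x(M, l) = -2 + l
f(R) = -5 - 3/R
Q = -26/5 (Q = -2 - 2*((-5 - 3/(-5)) + 6) = -2 - 2*((-5 - 3*(-⅕)) + 6) = -2 - 2*((-5 + ⅗) + 6) = -2 - 2*(-22/5 + 6) = -2 - 2*8/5 = -2 - 16/5 = -26/5 ≈ -5.2000)
-9468 - 72*(x(8, 0) + Q) = -9468 - 72*((-2 + 0) - 26/5) = -9468 - 72*(-2 - 26/5) = -9468 - 72*(-36/5) = -9468 + 2592/5 = -44748/5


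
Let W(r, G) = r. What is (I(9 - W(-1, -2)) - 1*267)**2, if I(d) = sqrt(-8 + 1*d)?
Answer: (267 - sqrt(2))**2 ≈ 70536.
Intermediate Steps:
I(d) = sqrt(-8 + d)
(I(9 - W(-1, -2)) - 1*267)**2 = (sqrt(-8 + (9 - 1*(-1))) - 1*267)**2 = (sqrt(-8 + (9 + 1)) - 267)**2 = (sqrt(-8 + 10) - 267)**2 = (sqrt(2) - 267)**2 = (-267 + sqrt(2))**2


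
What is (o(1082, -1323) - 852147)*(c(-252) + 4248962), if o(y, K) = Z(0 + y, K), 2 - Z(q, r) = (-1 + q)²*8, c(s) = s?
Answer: -43339531433430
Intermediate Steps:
Z(q, r) = 2 - 8*(-1 + q)² (Z(q, r) = 2 - (-1 + q)²*8 = 2 - 8*(-1 + q)²)
o(y, K) = 2 - 8*(-1 + y)² (o(y, K) = 2 - 8*(-1 + (0 + y))² = 2 - 8*(-1 + y)²)
(o(1082, -1323) - 852147)*(c(-252) + 4248962) = ((2 - 8*(-1 + 1082)²) - 852147)*(-252 + 4248962) = ((2 - 8*1081²) - 852147)*4248710 = ((2 - 8*1168561) - 852147)*4248710 = ((2 - 9348488) - 852147)*4248710 = (-9348486 - 852147)*4248710 = -10200633*4248710 = -43339531433430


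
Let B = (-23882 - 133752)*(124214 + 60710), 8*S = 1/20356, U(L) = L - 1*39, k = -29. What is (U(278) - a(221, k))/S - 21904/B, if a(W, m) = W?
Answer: 10680906719063666/3643788727 ≈ 2.9313e+6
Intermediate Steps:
U(L) = -39 + L (U(L) = L - 39 = -39 + L)
S = 1/162848 (S = (1/8)/20356 = (1/8)*(1/20356) = 1/162848 ≈ 6.1407e-6)
B = -29150309816 (B = -157634*184924 = -29150309816)
(U(278) - a(221, k))/S - 21904/B = ((-39 + 278) - 1*221)/(1/162848) - 21904/(-29150309816) = (239 - 221)*162848 - 21904*(-1/29150309816) = 18*162848 + 2738/3643788727 = 2931264 + 2738/3643788727 = 10680906719063666/3643788727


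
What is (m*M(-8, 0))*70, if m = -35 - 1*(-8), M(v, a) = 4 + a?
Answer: -7560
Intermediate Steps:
m = -27 (m = -35 + 8 = -27)
(m*M(-8, 0))*70 = -27*(4 + 0)*70 = -27*4*70 = -108*70 = -7560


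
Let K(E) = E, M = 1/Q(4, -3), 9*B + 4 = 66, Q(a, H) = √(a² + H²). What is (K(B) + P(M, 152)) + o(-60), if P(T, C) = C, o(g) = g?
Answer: 890/9 ≈ 98.889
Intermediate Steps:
Q(a, H) = √(H² + a²)
B = 62/9 (B = -4/9 + (⅑)*66 = -4/9 + 22/3 = 62/9 ≈ 6.8889)
M = ⅕ (M = 1/(√((-3)² + 4²)) = 1/(√(9 + 16)) = 1/(√25) = 1/5 = ⅕ ≈ 0.20000)
(K(B) + P(M, 152)) + o(-60) = (62/9 + 152) - 60 = 1430/9 - 60 = 890/9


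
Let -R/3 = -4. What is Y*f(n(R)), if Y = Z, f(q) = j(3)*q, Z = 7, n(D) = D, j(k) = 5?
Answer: 420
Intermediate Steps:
R = 12 (R = -3*(-4) = 12)
f(q) = 5*q
Y = 7
Y*f(n(R)) = 7*(5*12) = 7*60 = 420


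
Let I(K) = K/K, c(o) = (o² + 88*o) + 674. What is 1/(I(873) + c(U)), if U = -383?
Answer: 1/113660 ≈ 8.7982e-6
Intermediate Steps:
c(o) = 674 + o² + 88*o
I(K) = 1
1/(I(873) + c(U)) = 1/(1 + (674 + (-383)² + 88*(-383))) = 1/(1 + (674 + 146689 - 33704)) = 1/(1 + 113659) = 1/113660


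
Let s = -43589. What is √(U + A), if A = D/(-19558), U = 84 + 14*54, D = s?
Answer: √6574804478/2794 ≈ 29.021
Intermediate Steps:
D = -43589
U = 840 (U = 84 + 756 = 840)
A = 6227/2794 (A = -43589/(-19558) = -43589*(-1/19558) = 6227/2794 ≈ 2.2287)
√(U + A) = √(840 + 6227/2794) = √(2353187/2794) = √6574804478/2794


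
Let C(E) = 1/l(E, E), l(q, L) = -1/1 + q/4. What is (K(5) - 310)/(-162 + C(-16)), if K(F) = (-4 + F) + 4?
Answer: 1525/811 ≈ 1.8804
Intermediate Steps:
l(q, L) = -1 + q/4 (l(q, L) = -1*1 + q*(1/4) = -1 + q/4)
C(E) = 1/(-1 + E/4)
K(F) = F
(K(5) - 310)/(-162 + C(-16)) = (5 - 310)/(-162 + 4/(-4 - 16)) = -305/(-162 + 4/(-20)) = -305/(-162 + 4*(-1/20)) = -305/(-162 - 1/5) = -305/(-811/5) = -305*(-5/811) = 1525/811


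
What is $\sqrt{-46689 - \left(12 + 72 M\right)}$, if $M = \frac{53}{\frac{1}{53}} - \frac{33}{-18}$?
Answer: $i \sqrt{249081} \approx 499.08 i$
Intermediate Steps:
$M = \frac{16865}{6}$ ($M = 53 \frac{1}{\frac{1}{53}} - - \frac{11}{6} = 53 \cdot 53 + \frac{11}{6} = 2809 + \frac{11}{6} = \frac{16865}{6} \approx 2810.8$)
$\sqrt{-46689 - \left(12 + 72 M\right)} = \sqrt{-46689 - 202392} = \sqrt{-249081} = i \sqrt{249081}$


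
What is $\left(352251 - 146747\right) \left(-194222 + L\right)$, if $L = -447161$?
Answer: $-131806772032$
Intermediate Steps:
$\left(352251 - 146747\right) \left(-194222 + L\right) = \left(352251 - 146747\right) \left(-194222 - 447161\right) = 205504 \left(-641383\right) = -131806772032$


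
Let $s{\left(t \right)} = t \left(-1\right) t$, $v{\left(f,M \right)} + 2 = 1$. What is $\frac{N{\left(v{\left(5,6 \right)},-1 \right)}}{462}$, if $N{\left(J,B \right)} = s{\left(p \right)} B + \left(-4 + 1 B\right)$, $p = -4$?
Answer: $\frac{1}{42} \approx 0.02381$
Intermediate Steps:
$v{\left(f,M \right)} = -1$ ($v{\left(f,M \right)} = -2 + 1 = -1$)
$s{\left(t \right)} = - t^{2}$ ($s{\left(t \right)} = - t t = - t^{2}$)
$N{\left(J,B \right)} = -4 - 15 B$ ($N{\left(J,B \right)} = - \left(-4\right)^{2} B + \left(-4 + 1 B\right) = \left(-1\right) 16 B + \left(-4 + B\right) = - 16 B + \left(-4 + B\right) = -4 - 15 B$)
$\frac{N{\left(v{\left(5,6 \right)},-1 \right)}}{462} = \frac{-4 - -15}{462} = \left(-4 + 15\right) \frac{1}{462} = 11 \cdot \frac{1}{462} = \frac{1}{42}$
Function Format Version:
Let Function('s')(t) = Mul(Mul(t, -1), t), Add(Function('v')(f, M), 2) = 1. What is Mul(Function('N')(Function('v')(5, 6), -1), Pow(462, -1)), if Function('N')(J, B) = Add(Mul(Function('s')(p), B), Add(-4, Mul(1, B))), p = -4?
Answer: Rational(1, 42) ≈ 0.023810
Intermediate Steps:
Function('v')(f, M) = -1 (Function('v')(f, M) = Add(-2, 1) = -1)
Function('s')(t) = Mul(-1, Pow(t, 2)) (Function('s')(t) = Mul(Mul(-1, t), t) = Mul(-1, Pow(t, 2)))
Function('N')(J, B) = Add(-4, Mul(-15, B)) (Function('N')(J, B) = Add(Mul(Mul(-1, Pow(-4, 2)), B), Add(-4, Mul(1, B))) = Add(Mul(Mul(-1, 16), B), Add(-4, B)) = Add(Mul(-16, B), Add(-4, B)) = Add(-4, Mul(-15, B)))
Mul(Function('N')(Function('v')(5, 6), -1), Pow(462, -1)) = Mul(Add(-4, Mul(-15, -1)), Pow(462, -1)) = Mul(Add(-4, 15), Rational(1, 462)) = Mul(11, Rational(1, 462)) = Rational(1, 42)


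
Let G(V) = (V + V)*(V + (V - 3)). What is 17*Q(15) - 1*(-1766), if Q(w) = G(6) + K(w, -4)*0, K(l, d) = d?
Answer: 3602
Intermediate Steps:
G(V) = 2*V*(-3 + 2*V) (G(V) = (2*V)*(V + (-3 + V)) = (2*V)*(-3 + 2*V) = 2*V*(-3 + 2*V))
Q(w) = 108 (Q(w) = 2*6*(-3 + 2*6) - 4*0 = 2*6*(-3 + 12) + 0 = 2*6*9 + 0 = 108 + 0 = 108)
17*Q(15) - 1*(-1766) = 17*108 - 1*(-1766) = 1836 + 1766 = 3602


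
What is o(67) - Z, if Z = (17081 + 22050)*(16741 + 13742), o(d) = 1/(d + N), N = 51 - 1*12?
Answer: -126440008937/106 ≈ -1.1928e+9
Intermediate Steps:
N = 39 (N = 51 - 12 = 39)
o(d) = 1/(39 + d) (o(d) = 1/(d + 39) = 1/(39 + d))
Z = 1192830273 (Z = 39131*30483 = 1192830273)
o(67) - Z = 1/(39 + 67) - 1*1192830273 = 1/106 - 1192830273 = -126440008937/106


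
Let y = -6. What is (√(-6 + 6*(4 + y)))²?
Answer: -18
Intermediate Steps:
(√(-6 + 6*(4 + y)))² = (√(-6 + 6*(4 - 6)))² = (√(-6 + 6*(-2)))² = (√(-6 - 12))² = (√(-18))² = (3*I*√2)² = -18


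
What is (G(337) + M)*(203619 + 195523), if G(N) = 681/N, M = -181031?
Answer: -24350362594772/337 ≈ -7.2256e+10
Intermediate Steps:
(G(337) + M)*(203619 + 195523) = (681/337 - 181031)*(203619 + 195523) = (681*(1/337) - 181031)*399142 = (681/337 - 181031)*399142 = -61006766/337*399142 = -24350362594772/337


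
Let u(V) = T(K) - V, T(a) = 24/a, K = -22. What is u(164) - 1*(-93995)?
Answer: 1032129/11 ≈ 93830.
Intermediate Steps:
u(V) = -12/11 - V (u(V) = 24/(-22) - V = 24*(-1/22) - V = -12/11 - V)
u(164) - 1*(-93995) = (-12/11 - 1*164) - 1*(-93995) = (-12/11 - 164) + 93995 = -1816/11 + 93995 = 1032129/11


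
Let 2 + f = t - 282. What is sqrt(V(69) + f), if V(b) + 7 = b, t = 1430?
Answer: 2*sqrt(302) ≈ 34.756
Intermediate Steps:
V(b) = -7 + b
f = 1146 (f = -2 + (1430 - 282) = -2 + 1148 = 1146)
sqrt(V(69) + f) = sqrt((-7 + 69) + 1146) = sqrt(62 + 1146) = sqrt(1208) = 2*sqrt(302)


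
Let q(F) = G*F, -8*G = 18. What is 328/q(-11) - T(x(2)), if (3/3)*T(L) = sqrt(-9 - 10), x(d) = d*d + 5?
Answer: 1312/99 - I*sqrt(19) ≈ 13.253 - 4.3589*I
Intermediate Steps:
G = -9/4 (G = -1/8*18 = -9/4 ≈ -2.2500)
x(d) = 5 + d**2 (x(d) = d**2 + 5 = 5 + d**2)
q(F) = -9*F/4
T(L) = I*sqrt(19) (T(L) = sqrt(-9 - 10) = sqrt(-19) = I*sqrt(19))
328/q(-11) - T(x(2)) = 328/((-9/4*(-11))) - I*sqrt(19) = 328/(99/4) - I*sqrt(19) = 328*(4/99) - I*sqrt(19) = 1312/99 - I*sqrt(19)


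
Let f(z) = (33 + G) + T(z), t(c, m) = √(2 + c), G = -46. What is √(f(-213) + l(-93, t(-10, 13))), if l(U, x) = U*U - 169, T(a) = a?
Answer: √8254 ≈ 90.852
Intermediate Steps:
l(U, x) = -169 + U² (l(U, x) = U² - 169 = -169 + U²)
f(z) = -13 + z (f(z) = (33 - 46) + z = -13 + z)
√(f(-213) + l(-93, t(-10, 13))) = √((-13 - 213) + (-169 + (-93)²)) = √(-226 + (-169 + 8649)) = √(-226 + 8480) = √8254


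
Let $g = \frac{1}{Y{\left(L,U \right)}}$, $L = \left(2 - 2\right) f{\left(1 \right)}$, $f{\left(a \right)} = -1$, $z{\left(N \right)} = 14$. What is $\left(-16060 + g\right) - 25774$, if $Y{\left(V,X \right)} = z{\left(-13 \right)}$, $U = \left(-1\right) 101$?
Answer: $- \frac{585675}{14} \approx -41834.0$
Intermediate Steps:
$L = 0$ ($L = \left(2 - 2\right) \left(-1\right) = 0 \left(-1\right) = 0$)
$U = -101$
$Y{\left(V,X \right)} = 14$
$g = \frac{1}{14} \approx 0.071429$
$\left(-16060 + g\right) - 25774 = \left(-16060 + \frac{1}{14}\right) - 25774 = - \frac{224839}{14} - 25774 = - \frac{585675}{14}$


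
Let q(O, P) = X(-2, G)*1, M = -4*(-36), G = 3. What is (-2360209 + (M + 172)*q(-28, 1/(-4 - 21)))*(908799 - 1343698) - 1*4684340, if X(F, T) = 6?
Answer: 1025623281047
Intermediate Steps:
M = 144
q(O, P) = 6 (q(O, P) = 6*1 = 6)
(-2360209 + (M + 172)*q(-28, 1/(-4 - 21)))*(908799 - 1343698) - 1*4684340 = (-2360209 + (144 + 172)*6)*(908799 - 1343698) - 1*4684340 = (-2360209 + 316*6)*(-434899) - 4684340 = (-2360209 + 1896)*(-434899) - 4684340 = -2358313*(-434899) - 4684340 = 1025627965387 - 4684340 = 1025623281047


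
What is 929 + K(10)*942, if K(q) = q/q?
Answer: 1871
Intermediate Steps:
K(q) = 1
929 + K(10)*942 = 929 + 1*942 = 929 + 942 = 1871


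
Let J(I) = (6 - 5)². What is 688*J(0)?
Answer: 688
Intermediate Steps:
J(I) = 1 (J(I) = 1² = 1)
688*J(0) = 688*1 = 688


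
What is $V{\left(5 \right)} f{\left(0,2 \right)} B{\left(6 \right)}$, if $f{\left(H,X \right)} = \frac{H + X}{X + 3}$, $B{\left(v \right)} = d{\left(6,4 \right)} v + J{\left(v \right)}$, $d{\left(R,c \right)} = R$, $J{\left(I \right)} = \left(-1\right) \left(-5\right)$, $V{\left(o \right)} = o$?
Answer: $82$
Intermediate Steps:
$J{\left(I \right)} = 5$
$B{\left(v \right)} = 5 + 6 v$ ($B{\left(v \right)} = 6 v + 5 = 5 + 6 v$)
$f{\left(H,X \right)} = \frac{H + X}{3 + X}$
$V{\left(5 \right)} f{\left(0,2 \right)} B{\left(6 \right)} = 5 \frac{0 + 2}{3 + 2} \left(5 + 6 \cdot 6\right) = 5 \cdot \frac{1}{5} \cdot 2 \left(5 + 36\right) = 5 \cdot \frac{1}{5} \cdot 2 \cdot 41 = 5 \cdot \frac{2}{5} \cdot 41 = 2 \cdot 41 = 82$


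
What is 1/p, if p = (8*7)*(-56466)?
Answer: -1/3162096 ≈ -3.1625e-7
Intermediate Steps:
p = -3162096 (p = 56*(-56466) = -3162096)
1/p = 1/(-3162096) = -1/3162096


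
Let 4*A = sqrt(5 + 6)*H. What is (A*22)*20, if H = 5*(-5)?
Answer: -2750*sqrt(11) ≈ -9120.7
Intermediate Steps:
H = -25
A = -25*sqrt(11)/4 (A = (sqrt(5 + 6)*(-25))/4 = (sqrt(11)*(-25))/4 = (-25*sqrt(11))/4 = -25*sqrt(11)/4 ≈ -20.729)
(A*22)*20 = (-25*sqrt(11)/4*22)*20 = -275*sqrt(11)/2*20 = -2750*sqrt(11)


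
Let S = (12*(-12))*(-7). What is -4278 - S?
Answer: -5286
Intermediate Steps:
S = 1008 (S = -144*(-7) = 1008)
-4278 - S = -4278 - 1*1008 = -4278 - 1008 = -5286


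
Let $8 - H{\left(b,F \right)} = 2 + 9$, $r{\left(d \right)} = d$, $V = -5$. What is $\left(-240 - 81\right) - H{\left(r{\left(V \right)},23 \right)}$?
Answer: $-318$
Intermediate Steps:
$H{\left(b,F \right)} = -3$ ($H{\left(b,F \right)} = 8 - \left(2 + 9\right) = 8 - 11 = -3$)
$\left(-240 - 81\right) - H{\left(r{\left(V \right)},23 \right)} = \left(-240 - 81\right) - -3 = -321 + 3 = -318$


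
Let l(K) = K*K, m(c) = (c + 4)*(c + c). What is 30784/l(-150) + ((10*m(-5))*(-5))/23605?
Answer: 35770316/26555625 ≈ 1.3470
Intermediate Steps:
m(c) = 2*c*(4 + c) (m(c) = (4 + c)*(2*c) = 2*c*(4 + c))
l(K) = K²
30784/l(-150) + ((10*m(-5))*(-5))/23605 = 30784/((-150)²) + ((10*(2*(-5)*(4 - 5)))*(-5))/23605 = 30784/22500 + ((10*(2*(-5)*(-1)))*(-5))*(1/23605) = 30784*(1/22500) + ((10*10)*(-5))*(1/23605) = 7696/5625 + (100*(-5))*(1/23605) = 7696/5625 - 500*1/23605 = 7696/5625 - 100/4721 = 35770316/26555625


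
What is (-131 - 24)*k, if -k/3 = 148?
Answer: 68820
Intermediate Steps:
k = -444 (k = -3*148 = -444)
(-131 - 24)*k = (-131 - 24)*(-444) = -155*(-444) = 68820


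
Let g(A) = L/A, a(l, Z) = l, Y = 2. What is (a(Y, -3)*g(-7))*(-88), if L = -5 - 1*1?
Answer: -1056/7 ≈ -150.86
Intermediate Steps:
L = -6 (L = -5 - 1 = -6)
g(A) = -6/A
(a(Y, -3)*g(-7))*(-88) = (2*(-6/(-7)))*(-88) = (2*(-6*(-⅐)))*(-88) = (2*(6/7))*(-88) = (12/7)*(-88) = -1056/7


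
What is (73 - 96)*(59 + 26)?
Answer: -1955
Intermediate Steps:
(73 - 96)*(59 + 26) = -23*85 = -1955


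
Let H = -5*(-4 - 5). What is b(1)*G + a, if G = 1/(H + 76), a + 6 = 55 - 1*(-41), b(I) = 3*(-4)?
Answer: 10878/121 ≈ 89.901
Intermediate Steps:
b(I) = -12
a = 90 (a = -6 + (55 - 1*(-41)) = -6 + (55 + 41) = -6 + 96 = 90)
H = 45 (H = -5*(-9) = 45)
G = 1/121 (G = 1/(45 + 76) = 1/121 ≈ 0.0082645)
b(1)*G + a = -12*1/121 + 90 = -12/121 + 90 = 10878/121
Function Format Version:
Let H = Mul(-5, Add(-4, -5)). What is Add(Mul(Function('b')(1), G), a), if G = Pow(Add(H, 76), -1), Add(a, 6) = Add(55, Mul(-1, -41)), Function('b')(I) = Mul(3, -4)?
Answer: Rational(10878, 121) ≈ 89.901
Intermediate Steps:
Function('b')(I) = -12
a = 90 (a = Add(-6, Add(55, Mul(-1, -41))) = Add(-6, Add(55, 41)) = Add(-6, 96) = 90)
H = 45 (H = Mul(-5, -9) = 45)
G = Rational(1, 121) (G = Pow(Add(45, 76), -1) = Pow(121, -1) = Rational(1, 121) ≈ 0.0082645)
Add(Mul(Function('b')(1), G), a) = Add(Mul(-12, Rational(1, 121)), 90) = Add(Rational(-12, 121), 90) = Rational(10878, 121)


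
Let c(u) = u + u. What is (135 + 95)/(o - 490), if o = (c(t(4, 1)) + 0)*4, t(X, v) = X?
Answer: -115/229 ≈ -0.50218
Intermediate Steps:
c(u) = 2*u
o = 32 (o = (2*4 + 0)*4 = (8 + 0)*4 = 8*4 = 32)
(135 + 95)/(o - 490) = (135 + 95)/(32 - 490) = 230/(-458) = 230*(-1/458) = -115/229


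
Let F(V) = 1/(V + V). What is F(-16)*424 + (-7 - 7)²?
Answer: 731/4 ≈ 182.75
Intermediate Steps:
F(V) = 1/(2*V)
F(-16)*424 + (-7 - 7)² = ((½)/(-16))*424 + (-7 - 7)² = ((½)*(-1/16))*424 + (-14)² = -1/32*424 + 196 = -53/4 + 196 = 731/4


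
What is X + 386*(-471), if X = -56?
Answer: -181862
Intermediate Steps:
X + 386*(-471) = -56 + 386*(-471) = -56 - 181806 = -181862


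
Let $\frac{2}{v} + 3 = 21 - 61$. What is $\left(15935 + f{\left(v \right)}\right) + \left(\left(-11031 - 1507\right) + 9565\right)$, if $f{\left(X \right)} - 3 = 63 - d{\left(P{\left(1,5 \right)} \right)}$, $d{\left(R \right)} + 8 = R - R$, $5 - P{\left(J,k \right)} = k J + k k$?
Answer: $13036$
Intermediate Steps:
$v = - \frac{2}{43}$ ($v = \frac{2}{-3 + \left(21 - 61\right)} = \frac{2}{-3 - 40} = \frac{2}{-43} = 2 \left(- \frac{1}{43}\right) = - \frac{2}{43} \approx -0.046512$)
$P{\left(J,k \right)} = 5 - k^{2} - J k$ ($P{\left(J,k \right)} = 5 - \left(k J + k k\right) = 5 - \left(J k + k^{2}\right) = 5 - \left(k^{2} + J k\right) = 5 - k^{2} - J k$)
$d{\left(R \right)} = -8$ ($d{\left(R \right)} = -8 + \left(R - R\right) = -8 + 0 = -8$)
$f{\left(X \right)} = 74$ ($f{\left(X \right)} = 3 + \left(63 - -8\right) = 3 + \left(63 + 8\right) = 3 + 71 = 74$)
$\left(15935 + f{\left(v \right)}\right) + \left(\left(-11031 - 1507\right) + 9565\right) = \left(15935 + 74\right) + \left(\left(-11031 - 1507\right) + 9565\right) = 16009 + \left(-12538 + 9565\right) = 16009 - 2973 = 13036$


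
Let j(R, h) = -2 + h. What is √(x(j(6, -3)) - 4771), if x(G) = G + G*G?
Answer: I*√4751 ≈ 68.927*I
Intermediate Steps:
x(G) = G + G²
√(x(j(6, -3)) - 4771) = √((-2 - 3)*(1 + (-2 - 3)) - 4771) = √(-5*(1 - 5) - 4771) = √(-5*(-4) - 4771) = √(20 - 4771) = √(-4751) = I*√4751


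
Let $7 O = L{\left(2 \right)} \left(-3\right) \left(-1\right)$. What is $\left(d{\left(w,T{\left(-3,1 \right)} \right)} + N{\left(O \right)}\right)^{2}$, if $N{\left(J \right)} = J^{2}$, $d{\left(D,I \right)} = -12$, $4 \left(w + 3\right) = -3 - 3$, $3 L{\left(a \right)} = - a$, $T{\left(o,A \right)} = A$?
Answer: $\frac{341056}{2401} \approx 142.05$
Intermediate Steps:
$L{\left(a \right)} = - \frac{a}{3}$ ($L{\left(a \right)} = \frac{\left(-1\right) a}{3} = - \frac{a}{3}$)
$w = - \frac{9}{2}$ ($w = -3 + \frac{-3 - 3}{4} = -3 + \frac{1}{4} \left(-6\right) = -3 - \frac{3}{2} = - \frac{9}{2} \approx -4.5$)
$O = - \frac{2}{7}$ ($O = \frac{\left(- \frac{1}{3}\right) 2 \left(-3\right) \left(-1\right)}{7} = \frac{\left(- \frac{2}{3}\right) \left(-3\right) \left(-1\right)}{7} = \frac{2 \left(-1\right)}{7} = \frac{1}{7} \left(-2\right) = - \frac{2}{7} \approx -0.28571$)
$\left(d{\left(w,T{\left(-3,1 \right)} \right)} + N{\left(O \right)}\right)^{2} = \left(-12 + \left(- \frac{2}{7}\right)^{2}\right)^{2} = \left(-12 + \frac{4}{49}\right)^{2} = \left(- \frac{584}{49}\right)^{2} = \frac{341056}{2401}$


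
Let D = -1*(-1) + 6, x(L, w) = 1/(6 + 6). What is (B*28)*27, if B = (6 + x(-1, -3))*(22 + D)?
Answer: 133371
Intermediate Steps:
x(L, w) = 1/12
D = 7 (D = 1 + 6 = 7)
B = 2117/12 (B = (6 + 1/12)*(22 + 7) = (73/12)*29 = 2117/12 ≈ 176.42)
(B*28)*27 = ((2117/12)*28)*27 = (14819/3)*27 = 133371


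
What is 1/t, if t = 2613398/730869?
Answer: 730869/2613398 ≈ 0.27966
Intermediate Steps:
t = 2613398/730869 (t = 2613398*(1/730869) = 2613398/730869 ≈ 3.5757)
1/t = 1/(2613398/730869) = 730869/2613398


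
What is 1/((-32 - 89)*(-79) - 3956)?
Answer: 1/5603 ≈ 0.00017848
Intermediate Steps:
1/((-32 - 89)*(-79) - 3956) = 1/(-121*(-79) - 3956) = 1/(9559 - 3956) = 1/5603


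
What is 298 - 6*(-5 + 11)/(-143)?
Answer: 42650/143 ≈ 298.25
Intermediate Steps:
298 - 6*(-5 + 11)/(-143) = 298 - 6*6*(-1)/143 = 298 - 36*(-1)/143 = 298 - 1*(-36/143) = 298 + 36/143 = 42650/143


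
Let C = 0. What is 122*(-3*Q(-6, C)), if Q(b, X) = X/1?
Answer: 0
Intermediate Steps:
Q(b, X) = X (Q(b, X) = X*1 = X)
122*(-3*Q(-6, C)) = 122*(-3*0) = 122*0 = 0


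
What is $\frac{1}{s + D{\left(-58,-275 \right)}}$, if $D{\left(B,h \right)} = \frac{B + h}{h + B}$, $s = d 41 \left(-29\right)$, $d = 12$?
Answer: $- \frac{1}{14267} \approx -7.0092 \cdot 10^{-5}$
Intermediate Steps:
$s = -14268$ ($s = 12 \cdot 41 \left(-29\right) = 492 \left(-29\right) = -14268$)
$D{\left(B,h \right)} = 1$ ($D{\left(B,h \right)} = \frac{B + h}{B + h} = 1$)
$\frac{1}{s + D{\left(-58,-275 \right)}} = \frac{1}{-14268 + 1} = \frac{1}{-14267} = - \frac{1}{14267}$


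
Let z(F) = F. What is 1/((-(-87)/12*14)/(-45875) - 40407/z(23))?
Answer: -2110250/3707346919 ≈ -0.00056921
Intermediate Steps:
1/((-(-87)/12*14)/(-45875) - 40407/z(23)) = 1/((-(-87)/12*14)/(-45875) - 40407/23) = 1/((-(-87)/12*14)*(-1/45875) - 40407*1/23) = 1/((-3*(-29/12)*14)*(-1/45875) - 40407/23) = 1/(((29/4)*14)*(-1/45875) - 40407/23) = 1/((203/2)*(-1/45875) - 40407/23) = 1/(-203/91750 - 40407/23) = 1/(-3707346919/2110250) = -2110250/3707346919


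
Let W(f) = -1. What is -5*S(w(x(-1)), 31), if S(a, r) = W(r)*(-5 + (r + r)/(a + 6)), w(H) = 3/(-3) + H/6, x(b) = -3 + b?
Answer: 605/13 ≈ 46.538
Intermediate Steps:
w(H) = -1 + H/6 (w(H) = 3*(-⅓) + H*(⅙) = -1 + H/6)
S(a, r) = 5 - 2*r/(6 + a) (S(a, r) = -(-5 + (r + r)/(a + 6)) = -(-5 + (2*r)/(6 + a)) = -(-5 + 2*r/(6 + a)) = 5 - 2*r/(6 + a))
-5*S(w(x(-1)), 31) = -5*(30 - 2*31 + 5*(-1 + (-3 - 1)/6))/(6 + (-1 + (-3 - 1)/6)) = -5*(30 - 62 + 5*(-1 + (⅙)*(-4)))/(6 + (-1 + (⅙)*(-4))) = -5*(30 - 62 + 5*(-1 - ⅔))/(6 + (-1 - ⅔)) = -5*(30 - 62 + 5*(-5/3))/(6 - 5/3) = -5*(30 - 62 - 25/3)/13/3 = -15*(-121)/(13*3) = -5*(-121/13) = 605/13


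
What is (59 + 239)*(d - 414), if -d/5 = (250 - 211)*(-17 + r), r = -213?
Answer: 13241928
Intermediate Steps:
d = 44850 (d = -5*(250 - 211)*(-17 - 213) = -195*(-230) = -5*(-8970) = 44850)
(59 + 239)*(d - 414) = (59 + 239)*(44850 - 414) = 298*44436 = 13241928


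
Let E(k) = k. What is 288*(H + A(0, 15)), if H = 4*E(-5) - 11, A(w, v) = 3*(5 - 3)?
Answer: -7200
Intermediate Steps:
A(w, v) = 6 (A(w, v) = 3*2 = 6)
H = -31 (H = 4*(-5) - 11 = -20 - 11 = -31)
288*(H + A(0, 15)) = 288*(-31 + 6) = 288*(-25) = -7200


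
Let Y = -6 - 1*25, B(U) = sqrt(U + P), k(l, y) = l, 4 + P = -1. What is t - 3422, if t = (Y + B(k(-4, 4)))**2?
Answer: -2470 - 186*I ≈ -2470.0 - 186.0*I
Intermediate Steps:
P = -5 (P = -4 - 1 = -5)
B(U) = sqrt(-5 + U) (B(U) = sqrt(U - 5) = sqrt(-5 + U))
Y = -31 (Y = -6 - 25 = -31)
t = (-31 + 3*I)**2 (t = (-31 + sqrt(-5 - 4))**2 = (-31 + sqrt(-9))**2 = (-31 + 3*I)**2 ≈ 952.0 - 186.0*I)
t - 3422 = (952 - 186*I) - 3422 = -2470 - 186*I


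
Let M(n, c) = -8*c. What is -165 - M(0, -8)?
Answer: -229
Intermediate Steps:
-165 - M(0, -8) = -165 - (-8)*(-8) = -165 - 1*64 = -165 - 64 = -229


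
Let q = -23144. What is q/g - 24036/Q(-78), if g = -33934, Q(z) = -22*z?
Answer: -32330105/2426281 ≈ -13.325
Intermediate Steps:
q/g - 24036/Q(-78) = -23144/(-33934) - 24036/((-22*(-78))) = -23144*(-1/33934) - 24036/1716 = 11572/16967 - 24036*1/1716 = 11572/16967 - 2003/143 = -32330105/2426281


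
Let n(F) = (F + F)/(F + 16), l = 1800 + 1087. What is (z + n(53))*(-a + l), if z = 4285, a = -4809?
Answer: 2276253616/69 ≈ 3.2989e+7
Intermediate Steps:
l = 2887
n(F) = 2*F/(16 + F) (n(F) = (2*F)/(16 + F) = 2*F/(16 + F))
(z + n(53))*(-a + l) = (4285 + 2*53/(16 + 53))*(-1*(-4809) + 2887) = (4285 + 2*53/69)*(4809 + 2887) = (4285 + 2*53*(1/69))*7696 = (4285 + 106/69)*7696 = (295771/69)*7696 = 2276253616/69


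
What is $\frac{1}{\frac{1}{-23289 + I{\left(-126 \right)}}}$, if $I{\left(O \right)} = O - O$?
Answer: $-23289$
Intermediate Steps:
$I{\left(O \right)} = 0$
$\frac{1}{\frac{1}{-23289 + I{\left(-126 \right)}}} = \frac{1}{\frac{1}{-23289 + 0}} = \frac{1}{\frac{1}{-23289}} = \frac{1}{- \frac{1}{23289}} = -23289$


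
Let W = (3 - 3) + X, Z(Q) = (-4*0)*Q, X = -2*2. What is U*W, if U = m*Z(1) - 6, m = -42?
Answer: 24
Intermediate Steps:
X = -4
Z(Q) = 0 (Z(Q) = 0*Q = 0)
W = -4 (W = (3 - 3) - 4 = 0 - 4 = -4)
U = -6 (U = -42*0 - 6 = 0 - 6 = -6)
U*W = -6*(-4) = 24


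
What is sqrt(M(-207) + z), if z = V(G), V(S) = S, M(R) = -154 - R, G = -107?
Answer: 3*I*sqrt(6) ≈ 7.3485*I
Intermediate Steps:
z = -107
sqrt(M(-207) + z) = sqrt((-154 - 1*(-207)) - 107) = sqrt((-154 + 207) - 107) = sqrt(53 - 107) = sqrt(-54) = 3*I*sqrt(6)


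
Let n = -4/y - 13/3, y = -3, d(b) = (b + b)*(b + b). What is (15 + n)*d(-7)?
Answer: 2352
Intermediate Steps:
d(b) = 4*b² (d(b) = (2*b)*(2*b) = 4*b²)
n = -3 (n = -4/(-3) - 13/3 = -4*(-⅓) - 13*⅓ = 4/3 - 13/3 = -3)
(15 + n)*d(-7) = (15 - 3)*(4*(-7)²) = 12*(4*49) = 12*196 = 2352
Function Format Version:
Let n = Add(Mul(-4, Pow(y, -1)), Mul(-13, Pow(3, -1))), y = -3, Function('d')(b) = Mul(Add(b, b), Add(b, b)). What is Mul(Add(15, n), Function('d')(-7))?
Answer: 2352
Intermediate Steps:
Function('d')(b) = Mul(4, Pow(b, 2)) (Function('d')(b) = Mul(Mul(2, b), Mul(2, b)) = Mul(4, Pow(b, 2)))
n = -3 (n = Add(Mul(-4, Pow(-3, -1)), Mul(-13, Pow(3, -1))) = Add(Mul(-4, Rational(-1, 3)), Mul(-13, Rational(1, 3))) = Add(Rational(4, 3), Rational(-13, 3)) = -3)
Mul(Add(15, n), Function('d')(-7)) = Mul(Add(15, -3), Mul(4, Pow(-7, 2))) = Mul(12, Mul(4, 49)) = Mul(12, 196) = 2352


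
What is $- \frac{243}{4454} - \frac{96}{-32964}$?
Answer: $- \frac{631889}{12235138} \approx -0.051645$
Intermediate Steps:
$- \frac{243}{4454} - \frac{96}{-32964} = \left(-243\right) \frac{1}{4454} - - \frac{8}{2747} = - \frac{243}{4454} + \frac{8}{2747} = - \frac{631889}{12235138}$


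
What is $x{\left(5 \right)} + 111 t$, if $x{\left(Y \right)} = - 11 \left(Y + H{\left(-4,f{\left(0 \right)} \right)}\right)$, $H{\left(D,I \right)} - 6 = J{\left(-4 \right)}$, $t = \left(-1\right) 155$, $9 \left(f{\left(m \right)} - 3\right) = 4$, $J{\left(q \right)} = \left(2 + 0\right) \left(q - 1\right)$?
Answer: $-17216$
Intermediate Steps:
$J{\left(q \right)} = -2 + 2 q$ ($J{\left(q \right)} = 2 \left(-1 + q\right) = -2 + 2 q$)
$f{\left(m \right)} = \frac{31}{9}$ ($f{\left(m \right)} = 3 + \frac{1}{9} \cdot 4 = 3 + \frac{4}{9} = \frac{31}{9}$)
$t = -155$
$H{\left(D,I \right)} = -4$ ($H{\left(D,I \right)} = 6 + \left(-2 + 2 \left(-4\right)\right) = 6 - 10 = -4$)
$x{\left(Y \right)} = 44 - 11 Y$ ($x{\left(Y \right)} = - 11 \left(Y - 4\right) = - 11 \left(-4 + Y\right) = 44 - 11 Y$)
$x{\left(5 \right)} + 111 t = \left(44 - 55\right) + 111 \left(-155\right) = \left(44 - 55\right) - 17205 = -11 - 17205 = -17216$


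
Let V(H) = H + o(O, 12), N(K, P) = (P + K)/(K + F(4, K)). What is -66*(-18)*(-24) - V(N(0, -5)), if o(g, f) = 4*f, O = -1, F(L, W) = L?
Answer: -114235/4 ≈ -28559.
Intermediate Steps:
N(K, P) = (K + P)/(4 + K) (N(K, P) = (P + K)/(K + 4) = (K + P)/(4 + K))
V(H) = 48 + H (V(H) = H + 4*12 = H + 48 = 48 + H)
-66*(-18)*(-24) - V(N(0, -5)) = -66*(-18)*(-24) - (48 + (0 - 5)/(4 + 0)) = 1188*(-24) - (48 - 5/4) = -28512 - (48 + (1/4)*(-5)) = -28512 - (48 - 5/4) = -28512 - 1*187/4 = -28512 - 187/4 = -114235/4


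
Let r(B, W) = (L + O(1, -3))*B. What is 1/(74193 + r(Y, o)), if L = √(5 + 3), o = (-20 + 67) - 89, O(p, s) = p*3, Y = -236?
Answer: 73485/5399599657 + 472*√2/5399599657 ≈ 1.3733e-5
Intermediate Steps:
O(p, s) = 3*p
o = -42 (o = 47 - 89 = -42)
L = 2*√2 (L = √8 = 2*√2 ≈ 2.8284)
r(B, W) = B*(3 + 2*√2) (r(B, W) = (2*√2 + 3*1)*B = (2*√2 + 3)*B = (3 + 2*√2)*B = B*(3 + 2*√2))
1/(74193 + r(Y, o)) = 1/(74193 - 236*(3 + 2*√2)) = 1/(74193 + (-708 - 472*√2)) = 1/(73485 - 472*√2)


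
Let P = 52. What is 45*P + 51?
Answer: 2391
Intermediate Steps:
45*P + 51 = 45*52 + 51 = 2340 + 51 = 2391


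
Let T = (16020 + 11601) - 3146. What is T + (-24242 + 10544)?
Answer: 10777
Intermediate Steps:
T = 24475 (T = 27621 - 3146 = 24475)
T + (-24242 + 10544) = 24475 + (-24242 + 10544) = 24475 - 13698 = 10777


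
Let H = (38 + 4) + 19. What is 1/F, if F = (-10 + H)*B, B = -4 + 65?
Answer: 1/3111 ≈ 0.00032144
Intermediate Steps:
B = 61
H = 61 (H = 42 + 19 = 61)
F = 3111 (F = (-10 + 61)*61 = 51*61 = 3111)
1/F = 1/3111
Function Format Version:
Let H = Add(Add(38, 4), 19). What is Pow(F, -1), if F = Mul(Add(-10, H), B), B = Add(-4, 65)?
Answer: Rational(1, 3111) ≈ 0.00032144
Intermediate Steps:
B = 61
H = 61 (H = Add(42, 19) = 61)
F = 3111 (F = Mul(Add(-10, 61), 61) = Mul(51, 61) = 3111)
Pow(F, -1) = Pow(3111, -1) = Rational(1, 3111)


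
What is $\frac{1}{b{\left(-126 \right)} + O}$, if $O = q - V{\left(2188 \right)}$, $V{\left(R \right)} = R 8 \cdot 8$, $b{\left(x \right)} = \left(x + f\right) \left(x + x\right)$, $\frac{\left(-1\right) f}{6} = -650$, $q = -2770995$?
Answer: $- \frac{1}{3862075} \approx -2.5893 \cdot 10^{-7}$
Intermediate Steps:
$f = 3900$ ($f = \left(-6\right) \left(-650\right) = 3900$)
$b{\left(x \right)} = 2 x \left(3900 + x\right)$ ($b{\left(x \right)} = \left(x + 3900\right) \left(x + x\right) = \left(3900 + x\right) 2 x = 2 x \left(3900 + x\right)$)
$V{\left(R \right)} = 64 R$ ($V{\left(R \right)} = 8 R 8 = 64 R$)
$O = -2911027$ ($O = -2770995 - 64 \cdot 2188 = -2770995 - 140032 = -2911027$)
$\frac{1}{b{\left(-126 \right)} + O} = \frac{1}{2 \left(-126\right) \left(3900 - 126\right) - 2911027} = \frac{1}{2 \left(-126\right) 3774 - 2911027} = \frac{1}{-951048 - 2911027} = \frac{1}{-3862075} = - \frac{1}{3862075}$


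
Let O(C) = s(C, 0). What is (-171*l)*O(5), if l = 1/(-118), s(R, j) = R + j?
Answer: 855/118 ≈ 7.2458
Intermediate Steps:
O(C) = C (O(C) = C + 0 = C)
l = -1/118 ≈ -0.0084746
(-171*l)*O(5) = -171*(-1/118)*5 = (171/118)*5 = 855/118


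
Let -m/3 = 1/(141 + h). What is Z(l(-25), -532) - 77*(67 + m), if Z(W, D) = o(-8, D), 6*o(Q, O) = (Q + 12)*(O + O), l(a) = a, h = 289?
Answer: -7569457/1290 ≈ -5867.8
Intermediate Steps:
m = -3/430 (m = -3/(141 + 289) = -3/430 ≈ -0.0069767)
o(Q, O) = O*(12 + Q)/3 (o(Q, O) = ((Q + 12)*(O + O))/6 = ((12 + Q)*(2*O))/6 = (2*O*(12 + Q))/6 = O*(12 + Q)/3)
Z(W, D) = 4*D/3 (Z(W, D) = D*(12 - 8)/3 = (⅓)*D*4 = 4*D/3)
Z(l(-25), -532) - 77*(67 + m) = (4/3)*(-532) - 77*(67 - 3/430) = -2128/3 - 77*28807/430 = -2128/3 - 1*2218139/430 = -2128/3 - 2218139/430 = -7569457/1290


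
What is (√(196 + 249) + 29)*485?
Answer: 14065 + 485*√445 ≈ 24296.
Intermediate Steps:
(√(196 + 249) + 29)*485 = (√445 + 29)*485 = (29 + √445)*485 = 14065 + 485*√445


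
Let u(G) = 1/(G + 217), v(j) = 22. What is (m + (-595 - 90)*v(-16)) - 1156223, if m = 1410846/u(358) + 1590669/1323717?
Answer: 357432340339746/441239 ≈ 8.1006e+8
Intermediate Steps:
u(G) = 1/(217 + G)
m = 357949160491773/441239 (m = 1410846/(1/(217 + 358)) + 1590669/1323717 = 1410846/(1/575) + 1590669*(1/1323717) = 1410846/(1/575) + 530223/441239 = 1410846*575 + 530223/441239 = 811236450 + 530223/441239 = 357949160491773/441239 ≈ 8.1124e+8)
(m + (-595 - 90)*v(-16)) - 1156223 = (357949160491773/441239 + (-595 - 90)*22) - 1156223 = (357949160491773/441239 - 685*22) - 1156223 = (357949160491773/441239 - 15070) - 1156223 = 357942511020043/441239 - 1156223 = 357432340339746/441239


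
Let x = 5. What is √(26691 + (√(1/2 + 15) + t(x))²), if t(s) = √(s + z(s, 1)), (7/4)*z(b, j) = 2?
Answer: √(5235678 + 28*√18662)/14 ≈ 163.50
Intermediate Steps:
z(b, j) = 8/7 (z(b, j) = (4/7)*2 = 8/7)
t(s) = √(8/7 + s) (t(s) = √(s + 8/7) = √(8/7 + s))
√(26691 + (√(1/2 + 15) + t(x))²) = √(26691 + (√(1/2 + 15) + √(56 + 49*5)/7)²) = √(26691 + (√(½ + 15) + √(56 + 245)/7)²) = √(26691 + (√(31/2) + √301/7)²) = √(26691 + (√62/2 + √301/7)²)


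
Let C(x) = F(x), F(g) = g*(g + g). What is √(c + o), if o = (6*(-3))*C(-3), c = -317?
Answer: I*√641 ≈ 25.318*I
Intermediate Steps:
F(g) = 2*g² (F(g) = g*(2*g) = 2*g²)
C(x) = 2*x²
o = -324 (o = (6*(-3))*(2*(-3)²) = -36*9 = -18*18 = -324)
√(c + o) = √(-317 - 324) = √(-641) = I*√641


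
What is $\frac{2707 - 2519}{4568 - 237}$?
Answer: $\frac{188}{4331} \approx 0.043408$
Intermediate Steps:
$\frac{2707 - 2519}{4568 - 237} = \frac{188}{4331}$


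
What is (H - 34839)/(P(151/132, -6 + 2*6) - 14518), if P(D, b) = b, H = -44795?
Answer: 39817/7256 ≈ 5.4875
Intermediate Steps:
(H - 34839)/(P(151/132, -6 + 2*6) - 14518) = (-44795 - 34839)/((-6 + 2*6) - 14518) = -79634/((-6 + 12) - 14518) = -79634/(6 - 14518) = -79634/(-14512) = -79634*(-1/14512) = 39817/7256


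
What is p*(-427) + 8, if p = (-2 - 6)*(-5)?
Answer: -17072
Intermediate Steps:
p = 40 (p = -8*(-5) = 40)
p*(-427) + 8 = 40*(-427) + 8 = -17080 + 8 = -17072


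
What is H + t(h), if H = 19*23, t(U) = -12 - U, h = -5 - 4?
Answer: 434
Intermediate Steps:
h = -9
H = 437
H + t(h) = 437 + (-12 - 1*(-9)) = 437 + (-12 + 9) = 437 - 3 = 434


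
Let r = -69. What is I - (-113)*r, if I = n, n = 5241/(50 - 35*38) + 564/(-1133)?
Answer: -11314181253/1450240 ≈ -7801.6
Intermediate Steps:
n = -6659973/1450240 (n = 5241/(50 - 1330) + 564*(-1/1133) = 5241/(-1280) - 564/1133 = 5241*(-1/1280) - 564/1133 = -5241/1280 - 564/1133 = -6659973/1450240 ≈ -4.5923)
I = -6659973/1450240 ≈ -4.5923
I - (-113)*r = -6659973/1450240 - (-113)*(-69) = -6659973/1450240 - 1*7797 = -6659973/1450240 - 7797 = -11314181253/1450240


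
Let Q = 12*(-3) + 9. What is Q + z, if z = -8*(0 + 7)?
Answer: -83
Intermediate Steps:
z = -56 (z = -8*7 = -56)
Q = -27 (Q = -36 + 9 = -27)
Q + z = -27 - 56 = -83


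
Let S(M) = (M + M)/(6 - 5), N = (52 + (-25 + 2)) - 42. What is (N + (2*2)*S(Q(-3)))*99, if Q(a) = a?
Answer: -3663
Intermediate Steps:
N = -13 (N = (52 - 23) - 42 = 29 - 42 = -13)
S(M) = 2*M (S(M) = (2*M)/1 = (2*M)*1 = 2*M)
(N + (2*2)*S(Q(-3)))*99 = (-13 + (2*2)*(2*(-3)))*99 = (-13 + 4*(-6))*99 = (-13 - 24)*99 = -37*99 = -3663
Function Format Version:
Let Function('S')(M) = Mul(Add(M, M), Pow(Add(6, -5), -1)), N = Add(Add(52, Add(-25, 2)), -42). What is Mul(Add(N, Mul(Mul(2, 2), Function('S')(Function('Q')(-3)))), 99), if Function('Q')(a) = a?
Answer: -3663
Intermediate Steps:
N = -13 (N = Add(Add(52, -23), -42) = Add(29, -42) = -13)
Function('S')(M) = Mul(2, M) (Function('S')(M) = Mul(Mul(2, M), Pow(1, -1)) = Mul(Mul(2, M), 1) = Mul(2, M))
Mul(Add(N, Mul(Mul(2, 2), Function('S')(Function('Q')(-3)))), 99) = Mul(Add(-13, Mul(Mul(2, 2), Mul(2, -3))), 99) = Mul(Add(-13, Mul(4, -6)), 99) = Mul(Add(-13, -24), 99) = Mul(-37, 99) = -3663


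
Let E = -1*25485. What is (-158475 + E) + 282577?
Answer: 98617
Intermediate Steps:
E = -25485
(-158475 + E) + 282577 = (-158475 - 25485) + 282577 = -183960 + 282577 = 98617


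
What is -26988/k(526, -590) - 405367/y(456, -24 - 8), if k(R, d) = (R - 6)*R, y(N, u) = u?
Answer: 533053453/42080 ≈ 12668.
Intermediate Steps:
k(R, d) = R*(-6 + R) (k(R, d) = (-6 + R)*R = R*(-6 + R))
-26988/k(526, -590) - 405367/y(456, -24 - 8) = -26988*1/(526*(-6 + 526)) - 405367/(-24 - 8) = -26988/(526*520) - 405367/(-32) = -26988/273520 - 405367*(-1/32) = -26988*1/273520 + 405367/32 = -519/5260 + 405367/32 = 533053453/42080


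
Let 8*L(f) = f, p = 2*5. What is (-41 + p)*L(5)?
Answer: -155/8 ≈ -19.375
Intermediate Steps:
p = 10
L(f) = f/8
(-41 + p)*L(5) = (-41 + 10)*((1/8)*5) = -31*5/8 = -155/8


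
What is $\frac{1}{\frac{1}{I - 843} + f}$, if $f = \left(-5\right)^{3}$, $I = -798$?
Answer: $- \frac{1641}{205126} \approx -0.008$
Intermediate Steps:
$f = -125$
$\frac{1}{\frac{1}{I - 843} + f} = \frac{1}{\frac{1}{-798 - 843} - 125} = \frac{1}{\frac{1}{-1641} - 125} = \frac{1}{- \frac{1}{1641} - 125} = \frac{1}{- \frac{205126}{1641}} = - \frac{1641}{205126}$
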